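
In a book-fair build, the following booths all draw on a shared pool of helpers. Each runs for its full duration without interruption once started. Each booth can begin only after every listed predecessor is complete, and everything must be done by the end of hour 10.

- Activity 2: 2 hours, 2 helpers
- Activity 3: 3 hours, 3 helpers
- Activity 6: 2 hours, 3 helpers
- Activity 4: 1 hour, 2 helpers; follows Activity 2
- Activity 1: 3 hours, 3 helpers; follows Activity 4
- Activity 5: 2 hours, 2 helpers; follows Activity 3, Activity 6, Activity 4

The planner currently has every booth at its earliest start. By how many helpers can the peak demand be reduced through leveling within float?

3

Early-start peak: h1:8  h2:8  h3:5  h4:5  h5:5  h6:3  h7:0  h8:0  h9:0  h10:0 ⇒ 8.
Leveled (Activity 2@1, Activity 3@1, Activity 6@4, Activity 4@3, Activity 1@6, Activity 5@6): h1:5  h2:5  h3:5  h4:3  h5:3  h6:5  h7:5  h8:3  h9:0  h10:0 ⇒ 5.
Reduction 8 − 5 = 3.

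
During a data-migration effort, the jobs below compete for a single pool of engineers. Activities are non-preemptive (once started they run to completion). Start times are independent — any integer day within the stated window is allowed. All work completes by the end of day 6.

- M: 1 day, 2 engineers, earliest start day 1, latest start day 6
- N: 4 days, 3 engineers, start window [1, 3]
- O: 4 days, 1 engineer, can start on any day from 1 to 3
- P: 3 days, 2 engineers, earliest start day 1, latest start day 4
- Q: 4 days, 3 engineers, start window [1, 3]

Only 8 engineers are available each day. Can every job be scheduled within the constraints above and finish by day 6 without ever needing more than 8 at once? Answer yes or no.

no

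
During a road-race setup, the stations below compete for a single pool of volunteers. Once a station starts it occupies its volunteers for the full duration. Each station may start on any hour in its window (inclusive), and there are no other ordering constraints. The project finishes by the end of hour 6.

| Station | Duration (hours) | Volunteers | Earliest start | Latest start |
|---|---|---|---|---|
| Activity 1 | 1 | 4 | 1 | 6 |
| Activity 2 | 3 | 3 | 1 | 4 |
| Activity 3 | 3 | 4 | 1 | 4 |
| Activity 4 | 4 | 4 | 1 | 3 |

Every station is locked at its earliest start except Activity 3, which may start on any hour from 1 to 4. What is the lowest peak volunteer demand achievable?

Activity 3@1: h1:15  h2:11  h3:11  h4:4  h5:0  h6:0 → peak 15
Activity 3@2: h1:11  h2:11  h3:11  h4:8  h5:0  h6:0 → peak 11
Activity 3@3: h1:11  h2:7  h3:11  h4:8  h5:4  h6:0 → peak 11
Activity 3@4: h1:11  h2:7  h3:7  h4:8  h5:4  h6:4 → peak 11
Best is Activity 3@2, peak 11.

11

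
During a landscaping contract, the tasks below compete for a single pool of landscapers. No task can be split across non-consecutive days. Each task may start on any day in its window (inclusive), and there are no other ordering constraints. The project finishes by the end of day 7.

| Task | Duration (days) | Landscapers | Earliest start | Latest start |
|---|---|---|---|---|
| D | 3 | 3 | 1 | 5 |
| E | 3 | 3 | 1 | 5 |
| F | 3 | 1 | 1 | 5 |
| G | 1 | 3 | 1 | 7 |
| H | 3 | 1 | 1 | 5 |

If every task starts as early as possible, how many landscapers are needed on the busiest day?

Early-start schedule: D@1, E@1, F@1, G@1, H@1.
Load per day: day 1: 11, day 2: 8, day 3: 8, day 4: 0, day 5: 0, day 6: 0, day 7: 0.
Peak is 11.

11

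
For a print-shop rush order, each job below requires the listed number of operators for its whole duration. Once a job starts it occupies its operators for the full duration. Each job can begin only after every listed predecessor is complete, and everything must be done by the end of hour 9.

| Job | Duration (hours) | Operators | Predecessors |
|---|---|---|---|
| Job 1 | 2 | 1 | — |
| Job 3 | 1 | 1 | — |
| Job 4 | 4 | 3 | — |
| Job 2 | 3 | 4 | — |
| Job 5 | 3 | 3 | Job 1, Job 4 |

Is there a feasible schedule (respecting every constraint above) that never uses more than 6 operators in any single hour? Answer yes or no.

no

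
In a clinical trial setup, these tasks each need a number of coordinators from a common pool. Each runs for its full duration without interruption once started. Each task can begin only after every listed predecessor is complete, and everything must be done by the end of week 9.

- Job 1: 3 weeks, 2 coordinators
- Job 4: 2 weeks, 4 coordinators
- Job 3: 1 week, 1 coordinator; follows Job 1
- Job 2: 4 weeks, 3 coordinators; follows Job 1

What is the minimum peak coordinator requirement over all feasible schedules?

Early-start (Job 1@1, Job 4@1, Job 3@4, Job 2@4) gives peak 6: w1:6  w2:6  w3:2  w4:4  w5:3  w6:3  w7:3  w8:0  w9:0.
Shift Job 4→4, Job 3→6, Job 2→6.
Schedule Job 1@1, Job 4@4, Job 3@6, Job 2@6: w1:2  w2:2  w3:2  w4:4  w5:4  w6:4  w7:3  w8:3  w9:3 — peak 4.

4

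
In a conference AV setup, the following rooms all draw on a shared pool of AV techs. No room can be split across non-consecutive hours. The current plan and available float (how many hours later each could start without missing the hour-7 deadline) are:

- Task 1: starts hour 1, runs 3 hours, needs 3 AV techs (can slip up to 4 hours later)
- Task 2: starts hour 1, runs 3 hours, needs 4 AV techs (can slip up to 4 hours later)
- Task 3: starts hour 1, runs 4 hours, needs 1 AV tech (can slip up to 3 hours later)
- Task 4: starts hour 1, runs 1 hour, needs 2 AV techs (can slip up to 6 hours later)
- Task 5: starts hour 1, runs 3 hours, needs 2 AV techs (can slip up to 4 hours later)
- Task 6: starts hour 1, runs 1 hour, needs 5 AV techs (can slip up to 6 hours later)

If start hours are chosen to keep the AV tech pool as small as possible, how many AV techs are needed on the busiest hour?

6

Early-start (Task 1@1, Task 2@1, Task 3@1, Task 4@1, Task 5@1, Task 6@1) gives peak 17: h1:17  h2:10  h3:10  h4:1  h5:0  h6:0  h7:0.
Shift Task 2→4, Task 4→5, Task 6→7.
Schedule Task 1@1, Task 2@4, Task 3@1, Task 4@5, Task 5@1, Task 6@7: h1:6  h2:6  h3:6  h4:5  h5:6  h6:4  h7:5 — peak 6.
Total AV tech-hours = 38 over 7 hours ⇒ peak ≥ ⌈38/7⌉ = 6, so 6 is optimal.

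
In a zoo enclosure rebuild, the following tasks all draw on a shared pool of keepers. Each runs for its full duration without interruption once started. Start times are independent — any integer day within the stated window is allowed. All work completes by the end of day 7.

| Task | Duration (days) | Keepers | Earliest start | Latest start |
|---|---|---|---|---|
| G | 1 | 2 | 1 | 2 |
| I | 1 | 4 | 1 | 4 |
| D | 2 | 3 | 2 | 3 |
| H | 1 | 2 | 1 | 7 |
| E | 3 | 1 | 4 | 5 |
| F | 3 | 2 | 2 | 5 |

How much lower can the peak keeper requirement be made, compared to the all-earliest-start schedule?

Early-start peak: d1:8  d2:5  d3:5  d4:3  d5:1  d6:1  d7:0 ⇒ 8.
Leveled (G@1, I@2, D@3, H@1, E@4, F@5): d1:4  d2:4  d3:3  d4:4  d5:3  d6:3  d7:2 ⇒ 4.
Reduction 8 − 4 = 4.

4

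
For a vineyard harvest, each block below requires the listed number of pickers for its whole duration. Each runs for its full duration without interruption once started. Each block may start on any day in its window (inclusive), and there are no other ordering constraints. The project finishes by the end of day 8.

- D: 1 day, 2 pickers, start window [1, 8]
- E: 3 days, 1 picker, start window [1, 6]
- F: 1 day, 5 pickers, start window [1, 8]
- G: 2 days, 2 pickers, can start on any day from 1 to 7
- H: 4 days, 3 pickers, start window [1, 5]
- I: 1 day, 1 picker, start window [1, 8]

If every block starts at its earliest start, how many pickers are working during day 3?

At early start, day 3 has: E, H.
Demand: 1 + 3 = 4.

4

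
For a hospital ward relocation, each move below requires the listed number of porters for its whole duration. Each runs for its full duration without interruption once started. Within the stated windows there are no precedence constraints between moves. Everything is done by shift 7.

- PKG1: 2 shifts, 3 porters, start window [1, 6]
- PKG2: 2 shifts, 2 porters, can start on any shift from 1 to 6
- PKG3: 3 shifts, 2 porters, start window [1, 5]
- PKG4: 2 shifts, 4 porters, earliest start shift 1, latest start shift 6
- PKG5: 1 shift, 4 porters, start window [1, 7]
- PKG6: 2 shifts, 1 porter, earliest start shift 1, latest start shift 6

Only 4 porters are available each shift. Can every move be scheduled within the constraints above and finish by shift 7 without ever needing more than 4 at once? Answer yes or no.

Total porter-shifts = 30; over 7 shifts the average is 30/7 > 4, so some shift must exceed 4.

no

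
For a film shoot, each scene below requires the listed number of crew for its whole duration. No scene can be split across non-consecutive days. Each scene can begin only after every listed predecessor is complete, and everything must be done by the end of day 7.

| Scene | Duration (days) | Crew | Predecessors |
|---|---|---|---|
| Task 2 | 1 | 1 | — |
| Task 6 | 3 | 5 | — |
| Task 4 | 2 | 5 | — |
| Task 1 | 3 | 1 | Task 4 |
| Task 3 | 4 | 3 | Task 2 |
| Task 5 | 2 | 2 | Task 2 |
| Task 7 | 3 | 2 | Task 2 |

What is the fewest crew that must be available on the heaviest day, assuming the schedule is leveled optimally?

Early-start (Task 2@1, Task 6@1, Task 4@1, Task 1@3, Task 3@2, Task 5@2, Task 7@2) gives peak 17: d1:11  d2:17  d3:13  d4:6  d5:4  d6:0  d7:0.
Shift Task 6→5, Task 3→3.
Schedule Task 2@1, Task 6@5, Task 4@1, Task 1@3, Task 3@3, Task 5@2, Task 7@2: d1:6  d2:9  d3:8  d4:6  d5:9  d6:8  d7:5 — peak 9.

9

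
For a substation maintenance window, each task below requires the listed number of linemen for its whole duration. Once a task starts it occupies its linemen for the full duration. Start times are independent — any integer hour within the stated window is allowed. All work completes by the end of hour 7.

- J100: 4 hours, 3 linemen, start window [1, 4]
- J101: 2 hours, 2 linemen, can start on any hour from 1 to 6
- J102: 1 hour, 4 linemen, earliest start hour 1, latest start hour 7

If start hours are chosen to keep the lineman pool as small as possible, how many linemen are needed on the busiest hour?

4

Early-start (J100@1, J101@1, J102@1) gives peak 9: h1:9  h2:5  h3:3  h4:3  h5:0  h6:0  h7:0.
Shift J101→5, J102→7.
Schedule J100@1, J101@5, J102@7: h1:3  h2:3  h3:3  h4:3  h5:2  h6:2  h7:4 — peak 4.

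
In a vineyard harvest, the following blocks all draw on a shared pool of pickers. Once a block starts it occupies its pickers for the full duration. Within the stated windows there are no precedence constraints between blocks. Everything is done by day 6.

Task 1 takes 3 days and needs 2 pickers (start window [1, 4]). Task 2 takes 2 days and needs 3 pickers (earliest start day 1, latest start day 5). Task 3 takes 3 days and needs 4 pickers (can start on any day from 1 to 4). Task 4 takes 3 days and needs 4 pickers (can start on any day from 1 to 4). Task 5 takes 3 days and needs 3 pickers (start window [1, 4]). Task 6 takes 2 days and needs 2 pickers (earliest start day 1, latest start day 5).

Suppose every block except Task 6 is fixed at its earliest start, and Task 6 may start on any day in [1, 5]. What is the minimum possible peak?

16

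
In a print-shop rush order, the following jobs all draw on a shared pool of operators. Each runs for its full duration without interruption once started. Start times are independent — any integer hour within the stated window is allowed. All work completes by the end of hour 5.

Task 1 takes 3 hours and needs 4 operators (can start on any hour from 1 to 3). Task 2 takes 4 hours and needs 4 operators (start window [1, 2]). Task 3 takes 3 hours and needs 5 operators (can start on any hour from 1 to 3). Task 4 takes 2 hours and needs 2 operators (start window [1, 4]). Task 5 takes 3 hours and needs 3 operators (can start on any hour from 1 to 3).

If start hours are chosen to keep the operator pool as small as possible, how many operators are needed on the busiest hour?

Early-start (Task 1@1, Task 2@1, Task 3@1, Task 4@1, Task 5@1) gives peak 18: h1:18  h2:18  h3:16  h4:4  h5:0.
Shift Task 5→3.
Schedule Task 1@1, Task 2@1, Task 3@1, Task 4@1, Task 5@3: h1:15  h2:15  h3:16  h4:7  h5:3 — peak 16.

16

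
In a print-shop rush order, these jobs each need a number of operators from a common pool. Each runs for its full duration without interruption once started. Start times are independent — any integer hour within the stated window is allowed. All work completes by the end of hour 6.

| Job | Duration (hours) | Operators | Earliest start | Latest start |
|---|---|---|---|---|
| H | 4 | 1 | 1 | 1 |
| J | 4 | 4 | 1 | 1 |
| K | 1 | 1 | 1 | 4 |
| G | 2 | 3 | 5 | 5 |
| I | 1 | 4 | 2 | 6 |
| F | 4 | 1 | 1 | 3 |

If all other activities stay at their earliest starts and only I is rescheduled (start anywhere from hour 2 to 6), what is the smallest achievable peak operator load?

I@2: h1:7  h2:10  h3:6  h4:6  h5:3  h6:3 → peak 10
I@3: h1:7  h2:6  h3:10  h4:6  h5:3  h6:3 → peak 10
I@4: h1:7  h2:6  h3:6  h4:10  h5:3  h6:3 → peak 10
I@5: h1:7  h2:6  h3:6  h4:6  h5:7  h6:3 → peak 7
I@6: h1:7  h2:6  h3:6  h4:6  h5:3  h6:7 → peak 7
Best is I@5, peak 7.

7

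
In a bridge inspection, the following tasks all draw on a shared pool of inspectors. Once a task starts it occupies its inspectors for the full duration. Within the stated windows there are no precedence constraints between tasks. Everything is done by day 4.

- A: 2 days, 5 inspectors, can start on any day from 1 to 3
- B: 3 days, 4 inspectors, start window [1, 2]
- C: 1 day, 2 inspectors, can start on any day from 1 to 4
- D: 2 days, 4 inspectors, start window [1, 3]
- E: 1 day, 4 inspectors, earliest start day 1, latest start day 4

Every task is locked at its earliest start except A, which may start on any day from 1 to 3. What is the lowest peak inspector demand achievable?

14

A@1: d1:19  d2:13  d3:4  d4:0 → peak 19
A@2: d1:14  d2:13  d3:9  d4:0 → peak 14
A@3: d1:14  d2:8  d3:9  d4:5 → peak 14
Best is A@2, peak 14.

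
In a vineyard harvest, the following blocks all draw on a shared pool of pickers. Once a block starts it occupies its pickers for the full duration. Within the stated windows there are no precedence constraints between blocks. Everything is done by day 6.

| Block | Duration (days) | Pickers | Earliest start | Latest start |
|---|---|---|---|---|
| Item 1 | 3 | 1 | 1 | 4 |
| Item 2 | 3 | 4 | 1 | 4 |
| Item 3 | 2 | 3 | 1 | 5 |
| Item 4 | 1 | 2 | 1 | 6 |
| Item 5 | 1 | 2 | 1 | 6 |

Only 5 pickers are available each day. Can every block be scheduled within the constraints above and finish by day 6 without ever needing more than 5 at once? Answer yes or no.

yes

Schedule Item 1@1, Item 2@1, Item 3@4, Item 4@4, Item 5@5: d1:5  d2:5  d3:5  d4:5  d5:5  d6:0 — peak 5 ≤ 5.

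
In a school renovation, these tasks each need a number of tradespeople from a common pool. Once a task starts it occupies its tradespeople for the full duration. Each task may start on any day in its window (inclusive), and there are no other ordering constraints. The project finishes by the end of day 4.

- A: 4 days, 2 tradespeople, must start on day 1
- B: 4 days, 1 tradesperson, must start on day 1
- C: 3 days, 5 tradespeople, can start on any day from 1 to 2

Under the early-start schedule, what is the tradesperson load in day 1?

At early start, day 1 has: A, B, C.
Demand: 2 + 1 + 5 = 8.

8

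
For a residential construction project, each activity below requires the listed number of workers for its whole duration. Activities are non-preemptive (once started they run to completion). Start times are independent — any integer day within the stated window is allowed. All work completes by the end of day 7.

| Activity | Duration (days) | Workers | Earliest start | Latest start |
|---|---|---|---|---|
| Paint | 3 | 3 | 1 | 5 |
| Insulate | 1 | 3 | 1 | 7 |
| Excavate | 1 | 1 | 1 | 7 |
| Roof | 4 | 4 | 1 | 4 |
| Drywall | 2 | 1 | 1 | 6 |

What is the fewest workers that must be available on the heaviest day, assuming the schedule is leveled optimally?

6

Early-start (Paint@1, Insulate@1, Excavate@1, Roof@1, Drywall@1) gives peak 12: d1:12  d2:8  d3:7  d4:4  d5:0  d6:0  d7:0.
Shift Excavate→2, Roof→4, Drywall→2.
Schedule Paint@1, Insulate@1, Excavate@2, Roof@4, Drywall@2: d1:6  d2:5  d3:4  d4:4  d5:4  d6:4  d7:4 — peak 6.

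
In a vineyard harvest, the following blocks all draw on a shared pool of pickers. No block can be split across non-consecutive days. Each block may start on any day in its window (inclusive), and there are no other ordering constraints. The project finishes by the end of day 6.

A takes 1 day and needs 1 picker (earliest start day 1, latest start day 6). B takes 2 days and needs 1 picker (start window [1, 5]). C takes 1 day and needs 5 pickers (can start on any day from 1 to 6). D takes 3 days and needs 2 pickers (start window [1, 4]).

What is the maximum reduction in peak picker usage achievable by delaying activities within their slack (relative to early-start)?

4

Early-start peak: d1:9  d2:3  d3:2  d4:0  d5:0  d6:0 ⇒ 9.
Leveled (A@1, B@1, C@3, D@4): d1:2  d2:1  d3:5  d4:2  d5:2  d6:2 ⇒ 5.
Reduction 9 − 5 = 4.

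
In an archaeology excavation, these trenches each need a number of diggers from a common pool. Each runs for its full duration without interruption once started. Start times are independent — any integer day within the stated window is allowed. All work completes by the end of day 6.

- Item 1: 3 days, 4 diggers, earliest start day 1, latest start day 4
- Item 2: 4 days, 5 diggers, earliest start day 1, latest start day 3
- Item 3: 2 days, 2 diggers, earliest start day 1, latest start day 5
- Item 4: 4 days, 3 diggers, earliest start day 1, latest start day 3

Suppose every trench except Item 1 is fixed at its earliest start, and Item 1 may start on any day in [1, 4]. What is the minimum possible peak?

Item 1@1: d1:14  d2:14  d3:12  d4:8  d5:0  d6:0 → peak 14
Item 1@2: d1:10  d2:14  d3:12  d4:12  d5:0  d6:0 → peak 14
Item 1@3: d1:10  d2:10  d3:12  d4:12  d5:4  d6:0 → peak 12
Item 1@4: d1:10  d2:10  d3:8  d4:12  d5:4  d6:4 → peak 12
Best is Item 1@3, peak 12.

12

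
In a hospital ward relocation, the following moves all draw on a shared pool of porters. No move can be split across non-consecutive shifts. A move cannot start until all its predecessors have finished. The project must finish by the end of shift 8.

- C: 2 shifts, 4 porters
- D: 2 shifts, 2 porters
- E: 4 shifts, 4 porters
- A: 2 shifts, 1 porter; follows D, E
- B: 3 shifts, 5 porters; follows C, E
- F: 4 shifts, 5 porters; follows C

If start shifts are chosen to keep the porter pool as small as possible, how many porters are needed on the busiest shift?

10

Early-start (C@1, D@1, E@1, A@5, B@5, F@3) gives peak 11: s1:10  s2:10  s3:9  s4:9  s5:11  s6:11  s7:5  s8:0.
Shift A→7.
Schedule C@1, D@1, E@1, A@7, B@5, F@3: s1:10  s2:10  s3:9  s4:9  s5:10  s6:10  s7:6  s8:1 — peak 10.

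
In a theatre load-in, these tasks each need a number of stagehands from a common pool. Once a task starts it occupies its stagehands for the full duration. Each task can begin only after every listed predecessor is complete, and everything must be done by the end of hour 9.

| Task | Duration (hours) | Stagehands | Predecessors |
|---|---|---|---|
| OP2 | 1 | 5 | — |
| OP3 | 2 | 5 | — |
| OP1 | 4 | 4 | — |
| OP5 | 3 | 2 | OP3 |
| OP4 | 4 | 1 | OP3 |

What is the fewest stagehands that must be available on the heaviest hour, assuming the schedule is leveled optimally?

Early-start (OP2@1, OP3@1, OP1@1, OP5@3, OP4@3) gives peak 14: h1:14  h2:9  h3:7  h4:7  h5:3  h6:1  h7:0  h8:0  h9:0.
Shift OP2→3, OP1→4, OP5→7.
Schedule OP2@3, OP3@1, OP1@4, OP5@7, OP4@3: h1:5  h2:5  h3:6  h4:5  h5:5  h6:5  h7:6  h8:2  h9:2 — peak 6.

6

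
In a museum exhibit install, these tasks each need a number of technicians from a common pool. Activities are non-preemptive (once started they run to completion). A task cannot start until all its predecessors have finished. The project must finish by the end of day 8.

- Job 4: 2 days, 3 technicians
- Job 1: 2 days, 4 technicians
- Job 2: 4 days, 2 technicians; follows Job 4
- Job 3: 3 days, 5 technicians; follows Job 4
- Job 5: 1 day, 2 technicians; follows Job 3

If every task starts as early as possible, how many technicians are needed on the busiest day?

7

Early-start schedule: Job 4@1, Job 1@1, Job 2@3, Job 3@3, Job 5@6.
Load per day: day 1: 7, day 2: 7, day 3: 7, day 4: 7, day 5: 7, day 6: 4, day 7: 0, day 8: 0.
Peak is 7.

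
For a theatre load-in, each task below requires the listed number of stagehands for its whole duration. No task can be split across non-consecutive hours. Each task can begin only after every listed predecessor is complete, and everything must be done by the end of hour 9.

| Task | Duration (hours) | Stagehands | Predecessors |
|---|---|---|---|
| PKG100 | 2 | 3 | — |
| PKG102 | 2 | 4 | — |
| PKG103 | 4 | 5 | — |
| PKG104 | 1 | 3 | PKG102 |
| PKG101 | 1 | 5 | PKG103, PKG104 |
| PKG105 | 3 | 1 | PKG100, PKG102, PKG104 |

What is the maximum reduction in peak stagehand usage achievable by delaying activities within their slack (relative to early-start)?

Early-start peak: h1:12  h2:12  h3:8  h4:6  h5:6  h6:1  h7:0  h8:0  h9:0 ⇒ 12.
Leveled (PKG100@3, PKG102@1, PKG103@5, PKG104@3, PKG101@9, PKG105@5): h1:4  h2:4  h3:6  h4:3  h5:6  h6:6  h7:6  h8:5  h9:5 ⇒ 6.
Reduction 12 − 6 = 6.

6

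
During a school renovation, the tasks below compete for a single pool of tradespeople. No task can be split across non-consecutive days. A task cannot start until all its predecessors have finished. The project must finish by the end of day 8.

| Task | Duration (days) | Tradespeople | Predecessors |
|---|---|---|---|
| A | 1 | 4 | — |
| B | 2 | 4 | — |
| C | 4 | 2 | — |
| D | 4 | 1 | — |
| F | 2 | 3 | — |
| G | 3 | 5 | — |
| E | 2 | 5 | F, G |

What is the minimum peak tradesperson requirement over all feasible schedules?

8

Early-start (A@1, B@1, C@1, D@1, F@1, G@1, E@4) gives peak 19: d1:19  d2:15  d3:8  d4:8  d5:5  d6:0  d7:0  d8:0.
Shift C→3, D→2, F→2, G→4, E→7.
Schedule A@1, B@1, C@3, D@2, F@2, G@4, E@7: d1:8  d2:8  d3:6  d4:8  d5:8  d6:7  d7:5  d8:5 — peak 8.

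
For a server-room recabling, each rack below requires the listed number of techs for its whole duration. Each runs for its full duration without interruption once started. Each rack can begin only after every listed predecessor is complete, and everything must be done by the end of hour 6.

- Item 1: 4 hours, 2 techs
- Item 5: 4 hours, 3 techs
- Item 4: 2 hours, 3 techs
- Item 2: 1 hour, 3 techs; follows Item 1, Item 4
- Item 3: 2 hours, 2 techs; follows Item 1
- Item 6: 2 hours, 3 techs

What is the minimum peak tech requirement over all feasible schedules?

8

Early-start (Item 1@1, Item 5@1, Item 4@1, Item 2@5, Item 3@5, Item 6@1) gives peak 11: h1:11  h2:11  h3:5  h4:5  h5:5  h6:2.
Shift Item 6→3.
Schedule Item 1@1, Item 5@1, Item 4@1, Item 2@5, Item 3@5, Item 6@3: h1:8  h2:8  h3:8  h4:8  h5:5  h6:2 — peak 8.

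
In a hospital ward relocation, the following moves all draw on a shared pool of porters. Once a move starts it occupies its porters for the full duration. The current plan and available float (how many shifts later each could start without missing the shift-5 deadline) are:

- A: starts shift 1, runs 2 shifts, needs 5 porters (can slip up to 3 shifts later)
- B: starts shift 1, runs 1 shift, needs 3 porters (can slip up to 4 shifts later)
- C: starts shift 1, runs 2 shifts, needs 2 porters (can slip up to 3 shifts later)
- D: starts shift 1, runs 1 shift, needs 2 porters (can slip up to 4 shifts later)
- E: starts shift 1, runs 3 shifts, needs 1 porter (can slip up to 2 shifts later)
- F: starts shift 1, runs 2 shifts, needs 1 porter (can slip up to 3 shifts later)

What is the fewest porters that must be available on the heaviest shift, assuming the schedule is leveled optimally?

5

Early-start (A@1, B@1, C@1, D@1, E@1, F@1) gives peak 14: s1:14  s2:9  s3:1  s4:0  s5:0.
Shift B→3, C→4, D→5, E→3, F→3.
Schedule A@1, B@3, C@4, D@5, E@3, F@3: s1:5  s2:5  s3:5  s4:4  s5:5 — peak 5.
Total porter-shifts = 24 over 5 shifts ⇒ peak ≥ ⌈24/5⌉ = 5, so 5 is optimal.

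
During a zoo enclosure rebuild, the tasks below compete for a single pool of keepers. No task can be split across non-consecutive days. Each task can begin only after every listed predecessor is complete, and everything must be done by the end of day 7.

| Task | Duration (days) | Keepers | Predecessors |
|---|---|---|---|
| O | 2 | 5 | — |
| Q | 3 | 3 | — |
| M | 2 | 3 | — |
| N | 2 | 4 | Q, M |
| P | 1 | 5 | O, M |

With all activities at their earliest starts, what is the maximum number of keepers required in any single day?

Early-start schedule: O@1, Q@1, M@1, N@4, P@3.
Load per day: day 1: 11, day 2: 11, day 3: 8, day 4: 4, day 5: 4, day 6: 0, day 7: 0.
Peak is 11.

11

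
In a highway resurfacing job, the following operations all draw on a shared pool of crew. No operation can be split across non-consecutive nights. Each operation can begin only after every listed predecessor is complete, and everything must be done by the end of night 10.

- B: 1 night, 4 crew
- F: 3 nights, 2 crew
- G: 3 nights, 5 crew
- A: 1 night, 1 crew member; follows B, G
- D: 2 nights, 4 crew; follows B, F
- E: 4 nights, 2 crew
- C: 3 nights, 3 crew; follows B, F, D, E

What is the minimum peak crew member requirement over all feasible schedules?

Early-start (B@1, F@1, G@1, A@4, D@4, E@1, C@6) gives peak 13: n1:13  n2:9  n3:9  n4:7  n5:4  n6:3  n7:3  n8:3  n9:0  n10:0.
Shift G→2, A→5, D→5, E→4, C→8.
Schedule B@1, F@1, G@2, A@5, D@5, E@4, C@8: n1:6  n2:7  n3:7  n4:7  n5:7  n6:6  n7:2  n8:3  n9:3  n10:3 — peak 7.

7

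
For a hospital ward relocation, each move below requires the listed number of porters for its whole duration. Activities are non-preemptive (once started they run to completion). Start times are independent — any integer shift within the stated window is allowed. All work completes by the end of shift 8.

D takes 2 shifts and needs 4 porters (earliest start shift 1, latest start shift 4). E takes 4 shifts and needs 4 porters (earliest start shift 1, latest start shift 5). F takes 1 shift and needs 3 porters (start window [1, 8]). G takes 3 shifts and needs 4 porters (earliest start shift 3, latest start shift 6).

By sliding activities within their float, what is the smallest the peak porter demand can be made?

8

Early-start (D@1, E@1, F@1, G@3) gives peak 11: s1:11  s2:8  s3:8  s4:8  s5:4  s6:0  s7:0  s8:0.
Shift F→3, G→4.
Schedule D@1, E@1, F@3, G@4: s1:8  s2:8  s3:7  s4:8  s5:4  s6:4  s7:0  s8:0 — peak 8.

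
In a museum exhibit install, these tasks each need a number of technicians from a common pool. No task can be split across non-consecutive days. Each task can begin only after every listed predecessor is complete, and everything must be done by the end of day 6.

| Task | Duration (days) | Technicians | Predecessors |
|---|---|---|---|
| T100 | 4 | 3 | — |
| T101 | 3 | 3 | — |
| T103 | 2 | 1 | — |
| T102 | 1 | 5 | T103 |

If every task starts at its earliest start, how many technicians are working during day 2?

7

At early start, day 2 has: T100, T101, T103.
Demand: 3 + 3 + 1 = 7.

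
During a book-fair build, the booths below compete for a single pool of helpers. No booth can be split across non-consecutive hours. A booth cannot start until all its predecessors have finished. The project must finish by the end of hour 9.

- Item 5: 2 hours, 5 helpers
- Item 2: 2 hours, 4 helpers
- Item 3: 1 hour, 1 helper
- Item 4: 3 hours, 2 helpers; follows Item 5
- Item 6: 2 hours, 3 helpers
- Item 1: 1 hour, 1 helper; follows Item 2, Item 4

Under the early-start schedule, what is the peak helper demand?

13

Early-start schedule: Item 5@1, Item 2@1, Item 3@1, Item 4@3, Item 6@1, Item 1@6.
Load per hour: hour 1: 13, hour 2: 12, hour 3: 2, hour 4: 2, hour 5: 2, hour 6: 1, hour 7: 0, hour 8: 0, hour 9: 0.
Peak is 13.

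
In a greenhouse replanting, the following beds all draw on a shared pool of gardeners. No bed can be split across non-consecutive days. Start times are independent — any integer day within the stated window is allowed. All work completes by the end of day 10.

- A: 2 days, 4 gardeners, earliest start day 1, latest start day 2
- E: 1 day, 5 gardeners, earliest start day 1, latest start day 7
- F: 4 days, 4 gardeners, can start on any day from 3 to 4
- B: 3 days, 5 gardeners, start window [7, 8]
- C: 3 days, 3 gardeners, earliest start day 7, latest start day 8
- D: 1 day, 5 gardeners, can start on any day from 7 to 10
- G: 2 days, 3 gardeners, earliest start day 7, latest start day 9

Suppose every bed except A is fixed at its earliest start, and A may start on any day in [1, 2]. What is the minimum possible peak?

16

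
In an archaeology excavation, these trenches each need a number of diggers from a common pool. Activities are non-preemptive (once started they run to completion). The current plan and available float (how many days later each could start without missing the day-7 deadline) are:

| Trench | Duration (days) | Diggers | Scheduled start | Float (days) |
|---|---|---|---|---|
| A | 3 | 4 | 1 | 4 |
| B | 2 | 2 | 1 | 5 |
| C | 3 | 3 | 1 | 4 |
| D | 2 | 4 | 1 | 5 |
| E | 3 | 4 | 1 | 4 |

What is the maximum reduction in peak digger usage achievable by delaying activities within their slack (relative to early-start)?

9

Early-start peak: d1:17  d2:17  d3:11  d4:0  d5:0  d6:0  d7:0 ⇒ 17.
Leveled (A@1, B@1, C@3, D@6, E@4): d1:6  d2:6  d3:7  d4:7  d5:7  d6:8  d7:4 ⇒ 8.
Reduction 17 − 8 = 9.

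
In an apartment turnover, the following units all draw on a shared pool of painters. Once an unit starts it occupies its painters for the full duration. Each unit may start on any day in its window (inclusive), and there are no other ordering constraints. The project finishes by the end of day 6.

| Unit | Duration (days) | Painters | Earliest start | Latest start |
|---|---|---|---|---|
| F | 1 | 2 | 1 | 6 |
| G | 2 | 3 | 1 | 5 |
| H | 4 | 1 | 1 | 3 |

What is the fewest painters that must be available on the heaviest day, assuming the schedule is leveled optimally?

Early-start (F@1, G@1, H@1) gives peak 6: d1:6  d2:4  d3:1  d4:1  d5:0  d6:0.
Shift G→5.
Schedule F@1, G@5, H@1: d1:3  d2:1  d3:1  d4:1  d5:3  d6:3 — peak 3.

3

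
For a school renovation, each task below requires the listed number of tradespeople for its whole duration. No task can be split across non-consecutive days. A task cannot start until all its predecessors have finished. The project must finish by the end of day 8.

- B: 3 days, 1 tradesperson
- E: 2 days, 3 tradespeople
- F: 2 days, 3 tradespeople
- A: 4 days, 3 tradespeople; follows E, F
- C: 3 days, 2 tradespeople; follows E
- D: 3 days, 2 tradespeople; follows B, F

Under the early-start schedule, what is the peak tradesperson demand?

7

Early-start schedule: B@1, E@1, F@1, A@3, C@3, D@4.
Load per day: day 1: 7, day 2: 7, day 3: 6, day 4: 7, day 5: 7, day 6: 5, day 7: 0, day 8: 0.
Peak is 7.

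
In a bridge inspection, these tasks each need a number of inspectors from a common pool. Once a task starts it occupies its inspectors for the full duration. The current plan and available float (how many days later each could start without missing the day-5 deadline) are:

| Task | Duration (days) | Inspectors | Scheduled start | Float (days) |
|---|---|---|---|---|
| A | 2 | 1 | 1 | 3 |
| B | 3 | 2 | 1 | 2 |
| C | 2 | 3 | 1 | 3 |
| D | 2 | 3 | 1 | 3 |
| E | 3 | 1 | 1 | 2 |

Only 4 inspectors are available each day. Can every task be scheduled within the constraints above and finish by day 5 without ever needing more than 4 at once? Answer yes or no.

Total inspector-days = 23; over 5 days the average is 23/5 > 4, so some day must exceed 4.

no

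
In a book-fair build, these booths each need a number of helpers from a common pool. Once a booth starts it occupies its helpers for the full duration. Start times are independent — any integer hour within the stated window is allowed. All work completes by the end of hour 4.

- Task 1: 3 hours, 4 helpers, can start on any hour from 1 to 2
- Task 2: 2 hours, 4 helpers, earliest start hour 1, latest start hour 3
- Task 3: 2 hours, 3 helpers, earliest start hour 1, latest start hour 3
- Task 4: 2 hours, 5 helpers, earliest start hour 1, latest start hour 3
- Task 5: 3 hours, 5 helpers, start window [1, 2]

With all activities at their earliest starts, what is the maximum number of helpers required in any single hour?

Early-start schedule: Task 1@1, Task 2@1, Task 3@1, Task 4@1, Task 5@1.
Load per hour: hour 1: 21, hour 2: 21, hour 3: 9, hour 4: 0.
Peak is 21.

21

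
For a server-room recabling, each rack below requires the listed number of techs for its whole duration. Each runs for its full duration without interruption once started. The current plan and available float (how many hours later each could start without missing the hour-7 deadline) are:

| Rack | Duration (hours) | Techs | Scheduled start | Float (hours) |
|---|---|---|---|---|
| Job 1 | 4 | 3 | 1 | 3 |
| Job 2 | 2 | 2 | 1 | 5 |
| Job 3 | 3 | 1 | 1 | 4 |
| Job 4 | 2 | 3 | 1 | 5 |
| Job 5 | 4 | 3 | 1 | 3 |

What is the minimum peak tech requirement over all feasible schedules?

6

Early-start (Job 1@1, Job 2@1, Job 3@1, Job 4@1, Job 5@1) gives peak 12: h1:12  h2:12  h3:7  h4:6  h5:0  h6:0  h7:0.
Shift Job 4→5, Job 5→4.
Schedule Job 1@1, Job 2@1, Job 3@1, Job 4@5, Job 5@4: h1:6  h2:6  h3:4  h4:6  h5:6  h6:6  h7:3 — peak 6.
Total tech-hours = 37 over 7 hours ⇒ peak ≥ ⌈37/7⌉ = 6, so 6 is optimal.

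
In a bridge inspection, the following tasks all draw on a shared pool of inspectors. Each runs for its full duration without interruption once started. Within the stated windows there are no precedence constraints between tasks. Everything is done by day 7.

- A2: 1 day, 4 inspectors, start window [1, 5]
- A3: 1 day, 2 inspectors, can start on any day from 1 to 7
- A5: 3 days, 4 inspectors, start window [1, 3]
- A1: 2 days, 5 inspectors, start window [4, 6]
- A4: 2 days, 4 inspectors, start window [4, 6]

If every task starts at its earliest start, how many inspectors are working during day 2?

4

At early start, day 2 has: A5.
Demand: 4 = 4.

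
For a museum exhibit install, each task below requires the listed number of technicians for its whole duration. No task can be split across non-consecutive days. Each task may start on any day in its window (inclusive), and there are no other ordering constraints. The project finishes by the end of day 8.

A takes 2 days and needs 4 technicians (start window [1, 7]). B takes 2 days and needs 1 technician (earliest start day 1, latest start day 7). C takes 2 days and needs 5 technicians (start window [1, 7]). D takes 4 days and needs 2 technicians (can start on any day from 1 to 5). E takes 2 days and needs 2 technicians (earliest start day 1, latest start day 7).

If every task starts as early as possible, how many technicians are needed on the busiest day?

14

Early-start schedule: A@1, B@1, C@1, D@1, E@1.
Load per day: day 1: 14, day 2: 14, day 3: 2, day 4: 2, day 5: 0, day 6: 0, day 7: 0, day 8: 0.
Peak is 14.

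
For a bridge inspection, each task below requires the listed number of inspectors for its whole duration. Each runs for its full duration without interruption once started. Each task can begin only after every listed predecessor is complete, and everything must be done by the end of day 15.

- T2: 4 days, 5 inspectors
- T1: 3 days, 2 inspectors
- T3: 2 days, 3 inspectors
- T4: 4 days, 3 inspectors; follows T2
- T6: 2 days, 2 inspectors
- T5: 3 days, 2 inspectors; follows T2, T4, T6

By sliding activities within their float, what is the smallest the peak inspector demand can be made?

Early-start (T2@1, T1@1, T3@1, T4@5, T6@1, T5@9) gives peak 12: d1:12  d2:12  d3:7  d4:5  d5:3  d6:3  d7:3  d8:3  d9:2  d10:2  d11:2  d12:0  d13:0  d14:0  d15:0.
Shift T1→5, T3→5, T4→7, T6→8, T5→11.
Schedule T2@1, T1@5, T3@5, T4@7, T6@8, T5@11: d1:5  d2:5  d3:5  d4:5  d5:5  d6:5  d7:5  d8:5  d9:5  d10:3  d11:2  d12:2  d13:2  d14:0  d15:0 — peak 5.

5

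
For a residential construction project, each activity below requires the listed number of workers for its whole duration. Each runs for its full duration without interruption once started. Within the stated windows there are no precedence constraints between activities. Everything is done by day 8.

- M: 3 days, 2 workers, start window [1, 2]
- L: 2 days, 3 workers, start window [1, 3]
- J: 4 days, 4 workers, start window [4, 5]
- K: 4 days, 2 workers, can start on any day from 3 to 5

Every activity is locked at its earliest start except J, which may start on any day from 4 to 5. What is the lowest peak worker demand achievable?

J@4: d1:5  d2:5  d3:4  d4:6  d5:6  d6:6  d7:4  d8:0 → peak 6
J@5: d1:5  d2:5  d3:4  d4:2  d5:6  d6:6  d7:4  d8:4 → peak 6
Best is J@4, peak 6.

6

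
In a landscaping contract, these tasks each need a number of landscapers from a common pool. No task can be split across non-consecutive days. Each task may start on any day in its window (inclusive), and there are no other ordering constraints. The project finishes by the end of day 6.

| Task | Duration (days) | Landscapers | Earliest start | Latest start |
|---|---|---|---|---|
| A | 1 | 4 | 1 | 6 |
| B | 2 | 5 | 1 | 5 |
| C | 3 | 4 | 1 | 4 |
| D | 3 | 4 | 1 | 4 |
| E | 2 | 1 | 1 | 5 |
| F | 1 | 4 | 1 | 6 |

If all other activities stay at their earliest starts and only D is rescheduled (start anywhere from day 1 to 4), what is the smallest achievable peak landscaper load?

18

D@1: d1:22  d2:14  d3:8  d4:0  d5:0  d6:0 → peak 22
D@2: d1:18  d2:14  d3:8  d4:4  d5:0  d6:0 → peak 18
D@3: d1:18  d2:10  d3:8  d4:4  d5:4  d6:0 → peak 18
D@4: d1:18  d2:10  d3:4  d4:4  d5:4  d6:4 → peak 18
Best is D@2, peak 18.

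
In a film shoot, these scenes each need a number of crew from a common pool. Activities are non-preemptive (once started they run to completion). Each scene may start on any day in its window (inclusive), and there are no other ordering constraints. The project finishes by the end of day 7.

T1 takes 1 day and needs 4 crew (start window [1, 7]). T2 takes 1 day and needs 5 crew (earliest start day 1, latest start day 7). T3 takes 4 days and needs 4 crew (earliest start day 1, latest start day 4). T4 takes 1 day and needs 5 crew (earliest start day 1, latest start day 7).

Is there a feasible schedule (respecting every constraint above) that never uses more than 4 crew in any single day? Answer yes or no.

no

Total crew member-days = 30; over 7 days the average is 30/7 > 4, so some day must exceed 4.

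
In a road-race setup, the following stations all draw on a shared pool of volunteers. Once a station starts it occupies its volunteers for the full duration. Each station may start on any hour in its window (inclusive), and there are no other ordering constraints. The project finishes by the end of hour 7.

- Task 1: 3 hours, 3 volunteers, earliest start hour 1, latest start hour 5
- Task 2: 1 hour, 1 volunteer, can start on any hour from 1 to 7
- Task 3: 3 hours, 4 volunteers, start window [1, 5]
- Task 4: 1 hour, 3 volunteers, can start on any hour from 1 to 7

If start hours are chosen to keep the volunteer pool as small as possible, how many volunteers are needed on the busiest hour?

4

Early-start (Task 1@1, Task 2@1, Task 3@1, Task 4@1) gives peak 11: h1:11  h2:7  h3:7  h4:0  h5:0  h6:0  h7:0.
Shift Task 3→4, Task 4→7.
Schedule Task 1@1, Task 2@1, Task 3@4, Task 4@7: h1:4  h2:3  h3:3  h4:4  h5:4  h6:4  h7:3 — peak 4.
Total volunteer-hours = 25 over 7 hours ⇒ peak ≥ ⌈25/7⌉ = 4, so 4 is optimal.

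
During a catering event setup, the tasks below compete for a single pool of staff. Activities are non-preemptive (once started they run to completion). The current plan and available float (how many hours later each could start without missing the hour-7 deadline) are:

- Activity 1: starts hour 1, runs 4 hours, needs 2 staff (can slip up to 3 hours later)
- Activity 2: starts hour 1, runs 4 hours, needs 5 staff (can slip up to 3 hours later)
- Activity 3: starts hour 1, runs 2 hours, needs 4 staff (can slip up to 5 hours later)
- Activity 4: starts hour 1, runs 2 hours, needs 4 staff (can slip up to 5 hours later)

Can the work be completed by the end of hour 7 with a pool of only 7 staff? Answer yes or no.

The minimum achievable peak is 8; 7 < 8, so no feasible schedule stays within the cap.

no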